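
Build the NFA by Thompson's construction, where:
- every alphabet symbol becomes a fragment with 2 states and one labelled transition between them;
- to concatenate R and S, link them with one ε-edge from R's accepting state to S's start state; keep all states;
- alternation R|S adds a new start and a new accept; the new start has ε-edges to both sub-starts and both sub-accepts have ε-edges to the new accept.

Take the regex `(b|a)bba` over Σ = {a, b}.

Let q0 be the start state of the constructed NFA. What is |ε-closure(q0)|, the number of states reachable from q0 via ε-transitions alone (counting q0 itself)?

3

Let C(F) = |ε-closure(F.start)| within fragment F, and note whether F accepts ε. Symbol fragments have C = 1 and do not accept ε. Then:
  b|a — new start ε-reaches every alternative's start; none of them accept ε, so the new accept is not reached: C = 1 + 1 + 1 = 3
  (b|a)bba — C equals the left operand's closure size = 3 (its accept is not ε-reachable, so the closure stops there)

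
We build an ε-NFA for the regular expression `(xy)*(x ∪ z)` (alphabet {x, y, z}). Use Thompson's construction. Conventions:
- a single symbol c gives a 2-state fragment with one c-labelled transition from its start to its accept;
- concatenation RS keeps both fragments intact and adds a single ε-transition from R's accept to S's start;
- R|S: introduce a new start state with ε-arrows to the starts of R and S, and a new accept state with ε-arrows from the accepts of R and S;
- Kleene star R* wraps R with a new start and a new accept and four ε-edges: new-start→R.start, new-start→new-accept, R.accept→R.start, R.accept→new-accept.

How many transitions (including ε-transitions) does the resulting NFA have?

14

Building bottom-up:
Each of the 4 symbol leaves contributes 1 transition (1 symbol, 0 ε).
  xy → 3 transitions (2 symbol, 1 ε)
  (xy)* → 7 transitions (2 symbol, 5 ε)
  x ∪ z → 6 transitions (2 symbol, 4 ε)
  (xy)*(x ∪ z) → 14 transitions (4 symbol, 10 ε)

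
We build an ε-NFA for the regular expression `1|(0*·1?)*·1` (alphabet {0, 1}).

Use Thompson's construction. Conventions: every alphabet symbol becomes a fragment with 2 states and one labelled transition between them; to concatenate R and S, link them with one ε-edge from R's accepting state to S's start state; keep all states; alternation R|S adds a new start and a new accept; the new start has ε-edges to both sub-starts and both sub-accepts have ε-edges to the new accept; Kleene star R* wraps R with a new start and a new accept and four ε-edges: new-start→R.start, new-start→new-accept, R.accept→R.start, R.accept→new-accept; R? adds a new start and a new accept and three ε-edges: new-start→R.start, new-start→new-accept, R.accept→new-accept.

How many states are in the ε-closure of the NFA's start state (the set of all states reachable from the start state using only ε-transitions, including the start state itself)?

Compute the ε-closure size of each fragment's start state recursively; a symbol fragment's start has no outgoing ε-edge, so its closure is just itself (size 1).
  0* : new start has ε-edges to the inner start and to the new accept, so |closure| = 2 + 1 = 3
  1? : new start has ε-edges to the inner start and to the new accept, so |closure| = 2 + 1 = 3
  0*·1? : the left operand accepts ε, so the closure extends into the next operand (via the concat ε-link); |closure| = 3 + 3 = 6
  (0*·1?)* : the star's fresh start ε-reaches both the body's start and the fresh accept: |closure| = 2 + 6 = 8
  (0*·1?)*·1 : the left operand accepts ε, so the closure extends into the next operand (via the concat ε-link); |closure| = 8 + 1 = 9
  1|(0*·1?)*·1 : |closure| = 1 + 1 + 9 = 11 (the new accept is not ε-reachable since no branch accepts ε)

11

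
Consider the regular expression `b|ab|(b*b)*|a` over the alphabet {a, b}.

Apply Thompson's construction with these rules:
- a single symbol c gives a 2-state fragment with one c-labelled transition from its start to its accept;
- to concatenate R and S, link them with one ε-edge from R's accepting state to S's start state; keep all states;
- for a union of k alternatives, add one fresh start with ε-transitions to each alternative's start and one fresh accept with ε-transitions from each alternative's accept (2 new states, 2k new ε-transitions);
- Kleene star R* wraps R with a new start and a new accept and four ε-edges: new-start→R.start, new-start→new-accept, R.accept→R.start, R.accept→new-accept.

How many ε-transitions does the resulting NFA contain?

By structural recursion:
Each of the 6 symbol leaves contributes 0 ε-transitions.
  ab → 1 ε-transition
  b* → 4 ε-transitions
  b*b → 5 ε-transitions
  (b*b)* → 9 ε-transitions
  b|ab|(b*b)*|a → 18 ε-transitions

18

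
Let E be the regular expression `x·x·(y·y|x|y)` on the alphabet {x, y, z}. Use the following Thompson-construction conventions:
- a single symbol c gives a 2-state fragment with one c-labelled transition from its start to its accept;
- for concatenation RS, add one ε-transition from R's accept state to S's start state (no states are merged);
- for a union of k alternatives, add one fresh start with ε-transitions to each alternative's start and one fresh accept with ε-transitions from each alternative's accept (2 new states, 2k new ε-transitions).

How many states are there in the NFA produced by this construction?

Bottom-up over the parse tree:
Each of the 6 symbol leaves contributes a 2-state fragment.
  y·y = 4 states
  y·y|x|y = 10 states
  x·x·(y·y|x|y) = 14 states

14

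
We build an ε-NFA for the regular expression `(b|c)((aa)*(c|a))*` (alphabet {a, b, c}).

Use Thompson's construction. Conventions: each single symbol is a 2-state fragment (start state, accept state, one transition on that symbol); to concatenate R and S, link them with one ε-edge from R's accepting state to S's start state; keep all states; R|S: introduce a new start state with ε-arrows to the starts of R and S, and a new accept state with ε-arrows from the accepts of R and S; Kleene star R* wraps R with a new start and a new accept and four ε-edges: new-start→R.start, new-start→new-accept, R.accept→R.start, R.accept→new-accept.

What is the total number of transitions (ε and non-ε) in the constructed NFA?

25

Per subexpression:
Each of the 6 symbol leaves contributes 1 transition (1 symbol, 0 ε).
  b|c = 6 transitions (2 symbol, 4 ε)
  aa = 3 transitions (2 symbol, 1 ε)
  (aa)* = 7 transitions (2 symbol, 5 ε)
  c|a = 6 transitions (2 symbol, 4 ε)
  (aa)*(c|a) = 14 transitions (4 symbol, 10 ε)
  ((aa)*(c|a))* = 18 transitions (4 symbol, 14 ε)
  (b|c)((aa)*(c|a))* = 25 transitions (6 symbol, 19 ε)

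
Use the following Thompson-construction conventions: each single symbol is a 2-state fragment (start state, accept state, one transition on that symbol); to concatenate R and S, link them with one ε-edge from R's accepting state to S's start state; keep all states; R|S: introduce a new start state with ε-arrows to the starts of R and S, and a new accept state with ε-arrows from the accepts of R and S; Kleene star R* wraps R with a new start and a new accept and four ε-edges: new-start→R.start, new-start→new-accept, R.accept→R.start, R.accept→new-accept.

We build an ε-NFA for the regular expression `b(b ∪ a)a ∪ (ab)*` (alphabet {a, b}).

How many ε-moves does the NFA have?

15

By structural recursion:
Each of the 6 symbol leaves contributes 0 ε-transitions.
  b ∪ a = 4 ε-transitions
  b(b ∪ a)a = 6 ε-transitions
  ab = 1 ε-transition
  (ab)* = 5 ε-transitions
  b(b ∪ a)a ∪ (ab)* = 15 ε-transitions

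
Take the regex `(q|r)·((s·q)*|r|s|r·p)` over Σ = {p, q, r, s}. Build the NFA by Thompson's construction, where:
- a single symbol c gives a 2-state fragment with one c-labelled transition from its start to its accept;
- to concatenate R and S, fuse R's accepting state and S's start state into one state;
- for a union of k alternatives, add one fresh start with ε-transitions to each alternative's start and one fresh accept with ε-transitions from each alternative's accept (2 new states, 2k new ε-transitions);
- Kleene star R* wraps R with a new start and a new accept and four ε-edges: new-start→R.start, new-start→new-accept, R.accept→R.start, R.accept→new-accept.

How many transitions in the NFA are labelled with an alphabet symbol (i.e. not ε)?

Bottom-up over the parse tree:
Each of the 8 symbol leaves contributes exactly 1 symbol transition.
  q|r : 2 symbol transitions
  s·q : 2 symbol transitions
  (s·q)* : 2 symbol transitions
  r·p : 2 symbol transitions
  (s·q)*|r|s|r·p : 6 symbol transitions
  (q|r)·((s·q)*|r|s|r·p) : 8 symbol transitions

8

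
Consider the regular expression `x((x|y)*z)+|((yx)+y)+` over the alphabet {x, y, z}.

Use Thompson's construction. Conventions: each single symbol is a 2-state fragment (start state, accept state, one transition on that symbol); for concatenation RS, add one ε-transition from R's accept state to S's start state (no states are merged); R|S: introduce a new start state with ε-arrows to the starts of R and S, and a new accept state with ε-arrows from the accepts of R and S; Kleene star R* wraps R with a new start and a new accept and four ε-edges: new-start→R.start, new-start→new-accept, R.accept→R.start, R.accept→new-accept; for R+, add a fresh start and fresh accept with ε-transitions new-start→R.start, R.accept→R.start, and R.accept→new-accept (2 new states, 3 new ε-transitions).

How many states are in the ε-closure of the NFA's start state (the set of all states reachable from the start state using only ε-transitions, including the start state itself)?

5

Compute the ε-closure size of each fragment's start state recursively; a symbol fragment's start has no outgoing ε-edge, so its closure is just itself (size 1).
  x|y — |ε-closure| = 1 + 1 + 1 = 3 (the new accept is not ε-reachable since no branch accepts ε)
  (x|y)* — the star's fresh start ε-reaches both the body's start and the fresh accept: |ε-closure| = 2 + 3 = 5
  (x|y)*z — the left operand accepts ε, so the closure extends into the next operand (via the concat ε-link); |ε-closure| = 5 + 1 = 6
  ((x|y)*z)+ — new start ε-reaches only the body's start; the new accept needs a symbol first: |ε-closure| = 1 + 6 = 7
  x((x|y)*z)+ — same as the first factor's closure: |ε-closure| = 1
  yx — |ε-closure| equals the left operand's closure size = 1 (its accept is not ε-reachable, so the closure stops there)
  (yx)+ — new start ε-reaches only the body's start; the new accept needs a symbol first: |ε-closure| = 1 + 1 = 2
  (yx)+y — |ε-closure| equals the left operand's closure size = 2 (its accept is not ε-reachable, so the closure stops there)
  ((yx)+y)+ — |ε-closure| = 1 + 2 = 3 (the body doesn't accept ε, so the new accept is not reached)
  x((x|y)*z)+|((yx)+y)+ — new start ε-reaches every alternative's start; none of them accept ε, so the new accept is not reached: |ε-closure| = 1 + 1 + 3 = 5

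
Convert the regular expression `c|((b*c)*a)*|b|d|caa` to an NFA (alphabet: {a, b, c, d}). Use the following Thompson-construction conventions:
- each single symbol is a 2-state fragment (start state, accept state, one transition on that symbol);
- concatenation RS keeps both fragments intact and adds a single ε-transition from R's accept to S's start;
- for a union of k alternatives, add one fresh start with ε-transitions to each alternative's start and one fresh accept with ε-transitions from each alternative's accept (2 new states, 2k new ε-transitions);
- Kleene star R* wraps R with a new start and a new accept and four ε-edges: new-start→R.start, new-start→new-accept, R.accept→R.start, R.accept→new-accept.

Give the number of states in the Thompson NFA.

26

By structural recursion:
Each of the 9 symbol leaves contributes a 2-state fragment.
  b* : 4 states
  b*c : 6 states
  (b*c)* : 8 states
  (b*c)*a : 10 states
  ((b*c)*a)* : 12 states
  caa : 6 states
  c|((b*c)*a)*|b|d|caa : 26 states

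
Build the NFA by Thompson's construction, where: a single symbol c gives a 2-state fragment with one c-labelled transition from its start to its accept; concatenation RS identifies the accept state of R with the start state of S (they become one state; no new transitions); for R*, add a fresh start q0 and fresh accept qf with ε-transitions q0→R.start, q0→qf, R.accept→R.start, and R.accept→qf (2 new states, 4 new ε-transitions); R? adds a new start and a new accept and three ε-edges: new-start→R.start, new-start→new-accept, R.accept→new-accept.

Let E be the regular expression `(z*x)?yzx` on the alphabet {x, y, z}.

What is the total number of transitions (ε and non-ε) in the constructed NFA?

12

Recursing over subexpressions:
Each of the 5 symbol leaves contributes 1 transition (1 symbol, 0 ε).
  z* → 5 transitions (1 symbol, 4 ε)
  z*x → 6 transitions (2 symbol, 4 ε)
  (z*x)? → 9 transitions (2 symbol, 7 ε)
  (z*x)?yzx → 12 transitions (5 symbol, 7 ε)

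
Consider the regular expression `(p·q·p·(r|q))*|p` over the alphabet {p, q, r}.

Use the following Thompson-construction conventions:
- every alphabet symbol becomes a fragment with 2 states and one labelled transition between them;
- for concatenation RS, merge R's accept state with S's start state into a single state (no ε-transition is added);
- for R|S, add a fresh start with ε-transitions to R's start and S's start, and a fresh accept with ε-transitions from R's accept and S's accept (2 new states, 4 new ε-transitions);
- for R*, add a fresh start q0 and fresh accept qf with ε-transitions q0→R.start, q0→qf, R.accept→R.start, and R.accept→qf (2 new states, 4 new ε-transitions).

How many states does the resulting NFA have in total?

15

Per subexpression:
Each of the 6 symbol leaves contributes a 2-state fragment.
  r|q : 6 states
  p·q·p·(r|q) : 9 states
  (p·q·p·(r|q))* : 11 states
  (p·q·p·(r|q))*|p : 15 states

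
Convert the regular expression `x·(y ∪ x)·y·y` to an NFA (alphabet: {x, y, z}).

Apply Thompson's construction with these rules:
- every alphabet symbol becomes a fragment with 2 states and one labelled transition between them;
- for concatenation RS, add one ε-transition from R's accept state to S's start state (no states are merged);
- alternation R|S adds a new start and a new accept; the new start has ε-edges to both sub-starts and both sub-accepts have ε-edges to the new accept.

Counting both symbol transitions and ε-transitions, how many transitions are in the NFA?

Bottom-up over the parse tree:
Each of the 5 symbol leaves contributes 1 transition (1 symbol, 0 ε).
  y ∪ x : 6 transitions (2 symbol, 4 ε)
  x·(y ∪ x)·y·y : 12 transitions (5 symbol, 7 ε)

12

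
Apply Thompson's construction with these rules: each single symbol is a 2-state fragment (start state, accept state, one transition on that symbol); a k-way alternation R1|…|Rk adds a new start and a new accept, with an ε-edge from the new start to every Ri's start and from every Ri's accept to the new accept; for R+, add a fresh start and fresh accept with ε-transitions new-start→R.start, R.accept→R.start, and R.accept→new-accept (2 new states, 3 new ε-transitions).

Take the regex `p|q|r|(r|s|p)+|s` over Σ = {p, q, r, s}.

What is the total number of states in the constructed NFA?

Per subexpression:
Each of the 7 symbol leaves contributes a 2-state fragment.
  r|s|p = 8 states
  (r|s|p)+ = 10 states
  p|q|r|(r|s|p)+|s = 20 states

20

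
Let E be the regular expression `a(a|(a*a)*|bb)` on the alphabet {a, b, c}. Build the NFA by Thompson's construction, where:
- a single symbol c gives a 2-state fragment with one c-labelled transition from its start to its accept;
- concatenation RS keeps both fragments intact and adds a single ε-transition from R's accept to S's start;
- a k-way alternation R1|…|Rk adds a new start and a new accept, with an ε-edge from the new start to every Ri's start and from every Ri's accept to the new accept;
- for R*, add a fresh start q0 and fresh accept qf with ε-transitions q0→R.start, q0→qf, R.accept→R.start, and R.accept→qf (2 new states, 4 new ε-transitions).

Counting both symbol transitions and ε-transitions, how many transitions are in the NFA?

Per subexpression:
Each of the 6 symbol leaves contributes 1 transition (1 symbol, 0 ε).
  a* — 5 transitions (1 symbol, 4 ε)
  a*a — 7 transitions (2 symbol, 5 ε)
  (a*a)* — 11 transitions (2 symbol, 9 ε)
  bb — 3 transitions (2 symbol, 1 ε)
  a|(a*a)*|bb — 21 transitions (5 symbol, 16 ε)
  a(a|(a*a)*|bb) — 23 transitions (6 symbol, 17 ε)

23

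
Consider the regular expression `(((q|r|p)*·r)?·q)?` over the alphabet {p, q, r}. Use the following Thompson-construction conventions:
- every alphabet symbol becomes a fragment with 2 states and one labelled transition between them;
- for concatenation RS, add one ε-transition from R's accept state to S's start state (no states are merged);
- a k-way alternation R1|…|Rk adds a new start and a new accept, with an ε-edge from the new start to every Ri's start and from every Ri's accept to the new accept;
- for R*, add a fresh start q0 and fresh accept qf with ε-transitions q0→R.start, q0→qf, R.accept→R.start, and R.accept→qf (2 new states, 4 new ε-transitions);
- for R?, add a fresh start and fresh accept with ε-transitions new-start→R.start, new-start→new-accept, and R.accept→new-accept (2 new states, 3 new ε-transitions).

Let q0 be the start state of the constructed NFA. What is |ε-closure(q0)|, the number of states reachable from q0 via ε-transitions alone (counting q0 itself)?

Compute the ε-closure size of each fragment's start state recursively; a symbol fragment's start has no outgoing ε-edge, so its closure is just itself (size 1).
  q|r|p : C = 1 + 1 + 1 + 1 = 4 (the new accept is not ε-reachable since no branch accepts ε)
  (q|r|p)* : the star's fresh start ε-reaches both the body's start and the fresh accept: C = 2 + 4 = 6
  (q|r|p)*·r : C = 6 + 1 = 7 (closure spills across the concat boundary because the left factor accepts ε)
  ((q|r|p)*·r)? : C = 1 (new start) + 7 (body) + 1 (new accept, via ε) = 9
  ((q|r|p)*·r)?·q : C = 9 + 1 = 10 (closure spills across the concat boundary because the left factor accepts ε)
  (((q|r|p)*·r)?·q)? : C = 1 (new start) + 10 (body) + 1 (new accept, via ε) = 12

12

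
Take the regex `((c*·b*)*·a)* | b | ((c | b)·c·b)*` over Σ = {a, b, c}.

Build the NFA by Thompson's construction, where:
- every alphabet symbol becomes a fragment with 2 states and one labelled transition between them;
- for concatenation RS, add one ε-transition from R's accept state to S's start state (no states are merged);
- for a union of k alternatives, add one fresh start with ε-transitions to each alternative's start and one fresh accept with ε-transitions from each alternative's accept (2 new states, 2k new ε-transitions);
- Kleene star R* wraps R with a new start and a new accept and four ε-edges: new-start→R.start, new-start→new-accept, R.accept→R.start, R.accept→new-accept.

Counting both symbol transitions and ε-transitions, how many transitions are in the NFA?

By structural recursion:
Each of the 8 symbol leaves contributes 1 transition (1 symbol, 0 ε).
  c* : 5 transitions (1 symbol, 4 ε)
  b* : 5 transitions (1 symbol, 4 ε)
  c*·b* : 11 transitions (2 symbol, 9 ε)
  (c*·b*)* : 15 transitions (2 symbol, 13 ε)
  (c*·b*)*·a : 17 transitions (3 symbol, 14 ε)
  ((c*·b*)*·a)* : 21 transitions (3 symbol, 18 ε)
  c | b : 6 transitions (2 symbol, 4 ε)
  (c | b)·c·b : 10 transitions (4 symbol, 6 ε)
  ((c | b)·c·b)* : 14 transitions (4 symbol, 10 ε)
  ((c*·b*)*·a)* | b | ((c | b)·c·b)* : 42 transitions (8 symbol, 34 ε)

42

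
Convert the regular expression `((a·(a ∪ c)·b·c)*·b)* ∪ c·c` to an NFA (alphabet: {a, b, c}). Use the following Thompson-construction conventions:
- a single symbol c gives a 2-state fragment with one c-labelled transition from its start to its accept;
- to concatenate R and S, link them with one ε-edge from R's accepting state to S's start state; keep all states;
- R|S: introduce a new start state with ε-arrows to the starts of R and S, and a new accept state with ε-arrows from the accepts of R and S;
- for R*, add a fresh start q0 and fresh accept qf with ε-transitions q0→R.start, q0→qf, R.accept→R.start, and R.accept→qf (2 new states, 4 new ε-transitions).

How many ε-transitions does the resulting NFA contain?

21

Per subexpression:
Each of the 8 symbol leaves contributes 0 ε-transitions.
  a ∪ c = 4 ε-transitions
  a·(a ∪ c)·b·c = 7 ε-transitions
  (a·(a ∪ c)·b·c)* = 11 ε-transitions
  (a·(a ∪ c)·b·c)*·b = 12 ε-transitions
  ((a·(a ∪ c)·b·c)*·b)* = 16 ε-transitions
  c·c = 1 ε-transition
  ((a·(a ∪ c)·b·c)*·b)* ∪ c·c = 21 ε-transitions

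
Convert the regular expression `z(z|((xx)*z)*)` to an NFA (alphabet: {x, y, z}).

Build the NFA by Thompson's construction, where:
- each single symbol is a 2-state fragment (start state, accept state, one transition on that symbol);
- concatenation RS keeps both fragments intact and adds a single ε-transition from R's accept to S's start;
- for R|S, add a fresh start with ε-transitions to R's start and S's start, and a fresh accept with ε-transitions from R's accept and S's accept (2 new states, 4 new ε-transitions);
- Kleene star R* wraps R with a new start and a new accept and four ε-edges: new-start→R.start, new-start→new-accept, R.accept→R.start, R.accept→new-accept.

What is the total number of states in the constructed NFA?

Bottom-up over the parse tree:
Each of the 5 symbol leaves contributes a 2-state fragment.
  xx — 4 states
  (xx)* — 6 states
  (xx)*z — 8 states
  ((xx)*z)* — 10 states
  z|((xx)*z)* — 14 states
  z(z|((xx)*z)*) — 16 states

16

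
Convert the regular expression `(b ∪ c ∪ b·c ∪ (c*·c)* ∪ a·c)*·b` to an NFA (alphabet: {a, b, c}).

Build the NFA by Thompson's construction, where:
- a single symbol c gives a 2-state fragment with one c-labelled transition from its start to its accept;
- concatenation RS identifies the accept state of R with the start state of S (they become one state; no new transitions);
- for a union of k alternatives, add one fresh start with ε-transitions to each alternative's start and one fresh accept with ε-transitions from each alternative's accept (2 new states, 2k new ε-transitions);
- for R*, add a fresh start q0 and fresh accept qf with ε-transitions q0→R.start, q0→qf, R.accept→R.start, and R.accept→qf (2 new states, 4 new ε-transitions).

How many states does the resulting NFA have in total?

22

Per subexpression:
Each of the 9 symbol leaves contributes a 2-state fragment.
  b·c = 3 states
  c* = 4 states
  c*·c = 5 states
  (c*·c)* = 7 states
  a·c = 3 states
  b ∪ c ∪ b·c ∪ (c*·c)* ∪ a·c = 19 states
  (b ∪ c ∪ b·c ∪ (c*·c)* ∪ a·c)* = 21 states
  (b ∪ c ∪ b·c ∪ (c*·c)* ∪ a·c)*·b = 22 states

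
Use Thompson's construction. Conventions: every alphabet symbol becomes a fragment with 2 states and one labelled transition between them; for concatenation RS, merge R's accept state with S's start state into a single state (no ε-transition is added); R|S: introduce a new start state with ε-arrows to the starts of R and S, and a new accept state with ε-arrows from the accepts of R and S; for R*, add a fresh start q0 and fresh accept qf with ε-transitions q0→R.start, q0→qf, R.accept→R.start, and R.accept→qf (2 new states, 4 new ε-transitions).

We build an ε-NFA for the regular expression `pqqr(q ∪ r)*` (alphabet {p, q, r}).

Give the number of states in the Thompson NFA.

By structural recursion:
Each of the 6 symbol leaves contributes a 2-state fragment.
  q ∪ r = 6 states
  (q ∪ r)* = 8 states
  pqqr(q ∪ r)* = 12 states

12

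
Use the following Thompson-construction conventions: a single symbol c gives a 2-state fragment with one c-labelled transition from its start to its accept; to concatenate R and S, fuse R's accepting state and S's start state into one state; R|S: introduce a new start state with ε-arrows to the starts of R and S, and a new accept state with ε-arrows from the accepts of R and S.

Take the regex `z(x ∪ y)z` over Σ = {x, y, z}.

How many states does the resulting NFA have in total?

8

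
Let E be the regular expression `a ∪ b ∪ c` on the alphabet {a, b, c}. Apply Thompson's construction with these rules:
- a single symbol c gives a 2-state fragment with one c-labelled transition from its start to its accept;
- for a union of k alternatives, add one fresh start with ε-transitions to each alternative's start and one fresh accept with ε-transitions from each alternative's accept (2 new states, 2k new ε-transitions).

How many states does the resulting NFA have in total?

8

Per subexpression:
Each of the 3 symbol leaves contributes a 2-state fragment.
  a ∪ b ∪ c — 8 states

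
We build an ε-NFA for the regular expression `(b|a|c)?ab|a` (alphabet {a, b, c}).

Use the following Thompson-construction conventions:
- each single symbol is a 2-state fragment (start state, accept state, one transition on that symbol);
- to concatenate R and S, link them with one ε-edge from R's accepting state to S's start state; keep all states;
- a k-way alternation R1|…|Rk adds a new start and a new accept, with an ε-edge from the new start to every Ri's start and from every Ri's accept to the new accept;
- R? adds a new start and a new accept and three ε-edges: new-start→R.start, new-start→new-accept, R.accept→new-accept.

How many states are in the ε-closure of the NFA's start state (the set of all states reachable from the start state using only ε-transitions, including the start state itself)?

9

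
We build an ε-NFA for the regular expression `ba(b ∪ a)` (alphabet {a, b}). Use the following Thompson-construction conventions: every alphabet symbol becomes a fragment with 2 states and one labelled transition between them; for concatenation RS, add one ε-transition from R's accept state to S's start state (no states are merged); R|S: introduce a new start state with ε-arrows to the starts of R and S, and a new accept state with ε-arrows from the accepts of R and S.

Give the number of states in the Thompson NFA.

Bottom-up over the parse tree:
Each of the 4 symbol leaves contributes a 2-state fragment.
  b ∪ a : 6 states
  ba(b ∪ a) : 10 states

10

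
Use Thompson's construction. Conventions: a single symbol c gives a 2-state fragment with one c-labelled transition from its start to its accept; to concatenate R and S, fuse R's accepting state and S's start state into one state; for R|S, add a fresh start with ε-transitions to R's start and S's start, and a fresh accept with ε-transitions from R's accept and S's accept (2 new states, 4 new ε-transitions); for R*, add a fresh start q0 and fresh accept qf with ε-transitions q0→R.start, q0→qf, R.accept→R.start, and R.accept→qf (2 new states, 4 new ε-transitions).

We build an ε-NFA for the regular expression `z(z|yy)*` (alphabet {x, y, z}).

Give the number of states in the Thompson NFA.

Building bottom-up:
Each of the 4 symbol leaves contributes a 2-state fragment.
  yy = 3 states
  z|yy = 7 states
  (z|yy)* = 9 states
  z(z|yy)* = 10 states

10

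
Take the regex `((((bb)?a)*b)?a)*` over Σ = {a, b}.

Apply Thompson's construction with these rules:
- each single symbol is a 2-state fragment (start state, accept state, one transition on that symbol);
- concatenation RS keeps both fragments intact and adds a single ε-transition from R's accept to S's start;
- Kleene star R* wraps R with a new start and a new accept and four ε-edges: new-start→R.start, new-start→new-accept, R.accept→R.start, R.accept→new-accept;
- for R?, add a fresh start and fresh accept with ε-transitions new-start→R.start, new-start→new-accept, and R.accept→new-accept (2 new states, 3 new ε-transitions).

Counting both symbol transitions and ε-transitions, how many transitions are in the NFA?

23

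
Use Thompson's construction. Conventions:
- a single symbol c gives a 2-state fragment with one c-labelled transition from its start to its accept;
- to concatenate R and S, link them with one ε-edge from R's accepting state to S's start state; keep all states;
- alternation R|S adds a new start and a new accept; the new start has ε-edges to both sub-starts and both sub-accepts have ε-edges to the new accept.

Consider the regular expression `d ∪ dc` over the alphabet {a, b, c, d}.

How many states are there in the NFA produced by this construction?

8

Bottom-up over the parse tree:
Each of the 3 symbol leaves contributes a 2-state fragment.
  dc → 4 states
  d ∪ dc → 8 states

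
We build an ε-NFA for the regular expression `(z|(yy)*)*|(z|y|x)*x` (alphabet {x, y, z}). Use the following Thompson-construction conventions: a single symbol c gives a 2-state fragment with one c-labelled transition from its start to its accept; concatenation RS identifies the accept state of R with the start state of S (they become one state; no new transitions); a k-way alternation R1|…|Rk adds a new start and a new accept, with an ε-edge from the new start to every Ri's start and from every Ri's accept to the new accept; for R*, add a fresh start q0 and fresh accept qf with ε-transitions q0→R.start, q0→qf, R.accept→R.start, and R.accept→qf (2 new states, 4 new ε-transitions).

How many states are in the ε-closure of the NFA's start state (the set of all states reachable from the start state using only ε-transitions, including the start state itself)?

Let C(F) = |ε-closure(F.start)| within fragment F, and note whether F accepts ε. Symbol fragments have C = 1 and do not accept ε. Then:
  yy : |closure| equals the left operand's closure size = 1 (its accept is not ε-reachable, so the closure stops there)
  (yy)* : the star's fresh start ε-reaches both the body's start and the fresh accept: |closure| = 2 + 1 = 3
  z|(yy)* : |closure| = 1 (new start) + (1 + 3) + 1 (new accept, since some branch ε-reaches its own accept) = 6
  (z|(yy)*)* : |closure| = 1 (new start) + 6 (body) + 1 (new accept) = 8
  z|y|x : new start ε-reaches every alternative's start; none of them accept ε, so the new accept is not reached: |closure| = 1 + 1 + 1 + 1 = 4
  (z|y|x)* : |closure| = 1 (new start) + 4 (body) + 1 (new accept) = 6
  (z|y|x)*x : |closure| = 6 + (1−1) = 6 (closure spills across the concat boundary because the left factor accepts ε)
  (z|(yy)*)*|(z|y|x)*x : |closure| = 1 (new start) + (8 + 6) + 1 (new accept, since some branch ε-reaches its own accept) = 16

16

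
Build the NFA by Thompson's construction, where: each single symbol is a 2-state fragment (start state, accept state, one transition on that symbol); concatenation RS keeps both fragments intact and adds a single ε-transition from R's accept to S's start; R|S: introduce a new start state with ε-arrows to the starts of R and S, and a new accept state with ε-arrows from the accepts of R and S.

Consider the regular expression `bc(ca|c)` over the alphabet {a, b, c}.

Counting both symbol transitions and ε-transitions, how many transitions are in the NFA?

12

Building bottom-up:
Each of the 5 symbol leaves contributes 1 transition (1 symbol, 0 ε).
  ca — 3 transitions (2 symbol, 1 ε)
  ca|c — 8 transitions (3 symbol, 5 ε)
  bc(ca|c) — 12 transitions (5 symbol, 7 ε)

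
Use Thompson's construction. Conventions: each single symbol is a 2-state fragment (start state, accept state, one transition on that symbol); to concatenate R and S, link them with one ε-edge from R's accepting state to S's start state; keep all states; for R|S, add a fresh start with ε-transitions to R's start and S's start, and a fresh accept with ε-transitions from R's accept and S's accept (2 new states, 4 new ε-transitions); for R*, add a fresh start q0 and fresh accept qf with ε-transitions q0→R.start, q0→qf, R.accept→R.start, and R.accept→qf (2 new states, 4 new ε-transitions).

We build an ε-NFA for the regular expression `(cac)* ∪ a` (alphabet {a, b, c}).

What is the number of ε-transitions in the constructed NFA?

By structural recursion:
Each of the 4 symbol leaves contributes 0 ε-transitions.
  cac — 2 ε-transitions
  (cac)* — 6 ε-transitions
  (cac)* ∪ a — 10 ε-transitions

10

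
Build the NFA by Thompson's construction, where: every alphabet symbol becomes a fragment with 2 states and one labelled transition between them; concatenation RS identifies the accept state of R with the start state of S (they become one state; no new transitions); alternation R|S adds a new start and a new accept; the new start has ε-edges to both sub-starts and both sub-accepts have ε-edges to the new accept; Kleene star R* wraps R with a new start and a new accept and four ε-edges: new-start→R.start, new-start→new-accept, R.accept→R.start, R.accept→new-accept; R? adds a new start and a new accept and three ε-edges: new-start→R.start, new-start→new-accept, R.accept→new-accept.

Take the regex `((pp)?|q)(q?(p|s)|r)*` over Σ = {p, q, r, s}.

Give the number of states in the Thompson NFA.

Per subexpression:
Each of the 7 symbol leaves contributes a 2-state fragment.
  pp : 3 states
  (pp)? : 5 states
  (pp)?|q : 9 states
  q? : 4 states
  p|s : 6 states
  q?(p|s) : 9 states
  q?(p|s)|r : 13 states
  (q?(p|s)|r)* : 15 states
  ((pp)?|q)(q?(p|s)|r)* : 23 states

23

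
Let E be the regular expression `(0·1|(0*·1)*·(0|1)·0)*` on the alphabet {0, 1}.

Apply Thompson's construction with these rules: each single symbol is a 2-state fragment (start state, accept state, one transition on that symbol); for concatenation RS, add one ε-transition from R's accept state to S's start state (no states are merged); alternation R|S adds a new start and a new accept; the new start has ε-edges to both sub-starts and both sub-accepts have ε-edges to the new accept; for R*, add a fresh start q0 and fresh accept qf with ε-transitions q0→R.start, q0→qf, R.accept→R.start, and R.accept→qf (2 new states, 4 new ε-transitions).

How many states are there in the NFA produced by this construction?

By structural recursion:
Each of the 7 symbol leaves contributes a 2-state fragment.
  0·1 — 4 states
  0* — 4 states
  0*·1 — 6 states
  (0*·1)* — 8 states
  0|1 — 6 states
  (0*·1)*·(0|1)·0 — 16 states
  0·1|(0*·1)*·(0|1)·0 — 22 states
  (0·1|(0*·1)*·(0|1)·0)* — 24 states

24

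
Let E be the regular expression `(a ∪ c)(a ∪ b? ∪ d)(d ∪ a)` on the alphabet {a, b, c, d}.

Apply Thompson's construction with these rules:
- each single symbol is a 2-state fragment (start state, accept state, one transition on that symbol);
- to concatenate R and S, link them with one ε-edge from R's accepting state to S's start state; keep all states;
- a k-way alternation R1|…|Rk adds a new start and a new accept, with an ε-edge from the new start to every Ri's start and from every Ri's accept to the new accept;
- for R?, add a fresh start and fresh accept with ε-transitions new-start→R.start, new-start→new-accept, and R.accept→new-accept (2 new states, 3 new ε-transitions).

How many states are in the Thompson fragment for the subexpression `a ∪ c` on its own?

6

Fragment for `a ∪ c`:
Each of the 2 symbol leaves contributes a 2-state fragment.
  a ∪ c — 6 states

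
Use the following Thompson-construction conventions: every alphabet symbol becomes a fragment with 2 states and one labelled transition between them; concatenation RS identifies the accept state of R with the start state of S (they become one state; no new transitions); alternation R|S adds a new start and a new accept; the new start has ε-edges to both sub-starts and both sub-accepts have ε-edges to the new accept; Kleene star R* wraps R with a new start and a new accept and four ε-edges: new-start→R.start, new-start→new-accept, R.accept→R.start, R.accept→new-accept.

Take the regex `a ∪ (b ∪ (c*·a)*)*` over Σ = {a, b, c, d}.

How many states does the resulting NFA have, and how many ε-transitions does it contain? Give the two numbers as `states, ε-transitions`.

17, 20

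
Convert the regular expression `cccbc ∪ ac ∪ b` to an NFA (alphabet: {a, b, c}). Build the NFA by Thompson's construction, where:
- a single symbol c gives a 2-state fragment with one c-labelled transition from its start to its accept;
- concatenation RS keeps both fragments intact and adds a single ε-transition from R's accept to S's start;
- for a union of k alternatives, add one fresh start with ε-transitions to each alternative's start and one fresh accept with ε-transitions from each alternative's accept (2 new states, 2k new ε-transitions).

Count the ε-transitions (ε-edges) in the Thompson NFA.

Building bottom-up:
Each of the 8 symbol leaves contributes 0 ε-transitions.
  cccbc = 4 ε-transitions
  ac = 1 ε-transition
  cccbc ∪ ac ∪ b = 11 ε-transitions

11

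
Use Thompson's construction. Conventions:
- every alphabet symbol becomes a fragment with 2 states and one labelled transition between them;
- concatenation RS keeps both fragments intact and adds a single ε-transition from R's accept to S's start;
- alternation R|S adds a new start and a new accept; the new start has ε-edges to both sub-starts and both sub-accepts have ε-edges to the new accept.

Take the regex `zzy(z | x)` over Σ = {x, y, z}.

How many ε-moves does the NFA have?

7

Bottom-up over the parse tree:
Each of the 5 symbol leaves contributes 0 ε-transitions.
  z | x → 4 ε-transitions
  zzy(z | x) → 7 ε-transitions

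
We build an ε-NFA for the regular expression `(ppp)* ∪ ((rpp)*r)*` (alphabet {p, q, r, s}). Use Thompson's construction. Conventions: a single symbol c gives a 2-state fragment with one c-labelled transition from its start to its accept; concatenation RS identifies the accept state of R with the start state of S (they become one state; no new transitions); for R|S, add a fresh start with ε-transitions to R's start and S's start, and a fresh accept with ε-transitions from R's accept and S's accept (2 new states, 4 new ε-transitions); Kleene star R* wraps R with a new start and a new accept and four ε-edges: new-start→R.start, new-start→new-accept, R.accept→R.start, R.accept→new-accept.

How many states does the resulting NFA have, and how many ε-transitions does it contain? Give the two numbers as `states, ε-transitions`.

17, 16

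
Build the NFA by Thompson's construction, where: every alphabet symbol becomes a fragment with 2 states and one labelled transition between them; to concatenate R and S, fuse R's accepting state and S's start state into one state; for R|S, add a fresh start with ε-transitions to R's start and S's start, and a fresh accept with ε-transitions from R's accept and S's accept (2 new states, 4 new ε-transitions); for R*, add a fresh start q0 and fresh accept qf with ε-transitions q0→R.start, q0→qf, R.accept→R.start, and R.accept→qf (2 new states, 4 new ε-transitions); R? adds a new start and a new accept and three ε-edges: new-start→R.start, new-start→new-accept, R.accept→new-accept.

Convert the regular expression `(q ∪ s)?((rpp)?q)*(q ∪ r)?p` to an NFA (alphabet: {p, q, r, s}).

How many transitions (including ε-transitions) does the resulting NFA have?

Bottom-up over the parse tree:
Each of the 9 symbol leaves contributes 1 transition (1 symbol, 0 ε).
  q ∪ s → 6 transitions (2 symbol, 4 ε)
  (q ∪ s)? → 9 transitions (2 symbol, 7 ε)
  rpp → 3 transitions (3 symbol, 0 ε)
  (rpp)? → 6 transitions (3 symbol, 3 ε)
  (rpp)?q → 7 transitions (4 symbol, 3 ε)
  ((rpp)?q)* → 11 transitions (4 symbol, 7 ε)
  q ∪ r → 6 transitions (2 symbol, 4 ε)
  (q ∪ r)? → 9 transitions (2 symbol, 7 ε)
  (q ∪ s)?((rpp)?q)*(q ∪ r)?p → 30 transitions (9 symbol, 21 ε)

30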